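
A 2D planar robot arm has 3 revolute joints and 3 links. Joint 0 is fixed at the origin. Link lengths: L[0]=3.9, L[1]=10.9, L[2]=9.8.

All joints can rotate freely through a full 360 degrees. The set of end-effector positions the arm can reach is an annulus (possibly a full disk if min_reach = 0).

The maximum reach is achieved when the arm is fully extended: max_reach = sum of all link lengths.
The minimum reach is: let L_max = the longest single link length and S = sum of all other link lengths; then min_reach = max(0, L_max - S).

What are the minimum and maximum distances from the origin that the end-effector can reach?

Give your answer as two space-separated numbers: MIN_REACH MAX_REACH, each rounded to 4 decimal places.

Answer: 0.0000 24.6000

Derivation:
Link lengths: [3.9, 10.9, 9.8]
max_reach = 3.9 + 10.9 + 9.8 = 24.6
L_max = max([3.9, 10.9, 9.8]) = 10.9
S (sum of others) = 24.6 - 10.9 = 13.7
min_reach = max(0, 10.9 - 13.7) = max(0, -2.8) = 0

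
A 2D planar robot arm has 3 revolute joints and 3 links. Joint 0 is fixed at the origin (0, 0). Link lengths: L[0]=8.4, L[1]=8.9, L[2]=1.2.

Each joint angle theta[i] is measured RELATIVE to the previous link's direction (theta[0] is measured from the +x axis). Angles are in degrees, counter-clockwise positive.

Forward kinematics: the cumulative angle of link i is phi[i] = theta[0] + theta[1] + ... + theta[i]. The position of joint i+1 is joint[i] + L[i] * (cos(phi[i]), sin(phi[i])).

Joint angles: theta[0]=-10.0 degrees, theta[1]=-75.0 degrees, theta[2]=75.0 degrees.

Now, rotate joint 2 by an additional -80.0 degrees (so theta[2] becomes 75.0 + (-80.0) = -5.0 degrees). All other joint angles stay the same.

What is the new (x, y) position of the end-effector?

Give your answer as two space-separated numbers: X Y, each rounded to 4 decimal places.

joint[0] = (0.0000, 0.0000)  (base)
link 0: phi[0] = -10 = -10 deg
  cos(-10 deg) = 0.9848, sin(-10 deg) = -0.1736
  joint[1] = (0.0000, 0.0000) + 8.4 * (0.9848, -0.1736) = (0.0000 + 8.2724, 0.0000 + -1.4586) = (8.2724, -1.4586)
link 1: phi[1] = -10 + -75 = -85 deg
  cos(-85 deg) = 0.0872, sin(-85 deg) = -0.9962
  joint[2] = (8.2724, -1.4586) + 8.9 * (0.0872, -0.9962) = (8.2724 + 0.7757, -1.4586 + -8.8661) = (9.0481, -10.3248)
link 2: phi[2] = -10 + -75 + -5 = -90 deg
  cos(-90 deg) = 0.0000, sin(-90 deg) = -1.0000
  joint[3] = (9.0481, -10.3248) + 1.2 * (0.0000, -1.0000) = (9.0481 + 0.0000, -10.3248 + -1.2000) = (9.0481, -11.5248)
End effector: (9.0481, -11.5248)

Answer: 9.0481 -11.5248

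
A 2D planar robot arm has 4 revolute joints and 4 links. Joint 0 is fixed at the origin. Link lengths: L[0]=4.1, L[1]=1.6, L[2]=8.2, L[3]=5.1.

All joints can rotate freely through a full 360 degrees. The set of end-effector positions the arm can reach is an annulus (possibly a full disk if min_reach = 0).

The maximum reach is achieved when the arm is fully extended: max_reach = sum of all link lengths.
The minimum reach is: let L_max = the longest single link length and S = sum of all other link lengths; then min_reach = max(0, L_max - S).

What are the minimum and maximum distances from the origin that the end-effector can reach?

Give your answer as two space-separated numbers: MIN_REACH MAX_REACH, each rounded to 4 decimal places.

Answer: 0.0000 19.0000

Derivation:
Link lengths: [4.1, 1.6, 8.2, 5.1]
max_reach = 4.1 + 1.6 + 8.2 + 5.1 = 19
L_max = max([4.1, 1.6, 8.2, 5.1]) = 8.2
S (sum of others) = 19 - 8.2 = 10.8
min_reach = max(0, 8.2 - 10.8) = max(0, -2.6) = 0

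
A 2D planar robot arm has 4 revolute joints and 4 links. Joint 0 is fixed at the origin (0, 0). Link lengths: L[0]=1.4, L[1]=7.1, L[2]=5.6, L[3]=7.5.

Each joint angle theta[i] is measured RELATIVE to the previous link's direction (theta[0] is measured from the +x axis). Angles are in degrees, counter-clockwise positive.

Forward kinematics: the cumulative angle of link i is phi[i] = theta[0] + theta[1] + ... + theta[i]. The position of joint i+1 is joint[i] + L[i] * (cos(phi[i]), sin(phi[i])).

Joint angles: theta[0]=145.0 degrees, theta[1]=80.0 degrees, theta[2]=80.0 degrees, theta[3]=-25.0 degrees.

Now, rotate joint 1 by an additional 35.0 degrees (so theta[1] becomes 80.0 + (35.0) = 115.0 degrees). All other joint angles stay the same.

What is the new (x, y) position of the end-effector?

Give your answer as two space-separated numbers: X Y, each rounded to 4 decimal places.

joint[0] = (0.0000, 0.0000)  (base)
link 0: phi[0] = 145 = 145 deg
  cos(145 deg) = -0.8192, sin(145 deg) = 0.5736
  joint[1] = (0.0000, 0.0000) + 1.4 * (-0.8192, 0.5736) = (0.0000 + -1.1468, 0.0000 + 0.8030) = (-1.1468, 0.8030)
link 1: phi[1] = 145 + 115 = 260 deg
  cos(260 deg) = -0.1736, sin(260 deg) = -0.9848
  joint[2] = (-1.1468, 0.8030) + 7.1 * (-0.1736, -0.9848) = (-1.1468 + -1.2329, 0.8030 + -6.9921) = (-2.3797, -6.1891)
link 2: phi[2] = 145 + 115 + 80 = 340 deg
  cos(340 deg) = 0.9397, sin(340 deg) = -0.3420
  joint[3] = (-2.3797, -6.1891) + 5.6 * (0.9397, -0.3420) = (-2.3797 + 5.2623, -6.1891 + -1.9153) = (2.8826, -8.1044)
link 3: phi[3] = 145 + 115 + 80 + -25 = 315 deg
  cos(315 deg) = 0.7071, sin(315 deg) = -0.7071
  joint[4] = (2.8826, -8.1044) + 7.5 * (0.7071, -0.7071) = (2.8826 + 5.3033, -8.1044 + -5.3033) = (8.1859, -13.4077)
End effector: (8.1859, -13.4077)

Answer: 8.1859 -13.4077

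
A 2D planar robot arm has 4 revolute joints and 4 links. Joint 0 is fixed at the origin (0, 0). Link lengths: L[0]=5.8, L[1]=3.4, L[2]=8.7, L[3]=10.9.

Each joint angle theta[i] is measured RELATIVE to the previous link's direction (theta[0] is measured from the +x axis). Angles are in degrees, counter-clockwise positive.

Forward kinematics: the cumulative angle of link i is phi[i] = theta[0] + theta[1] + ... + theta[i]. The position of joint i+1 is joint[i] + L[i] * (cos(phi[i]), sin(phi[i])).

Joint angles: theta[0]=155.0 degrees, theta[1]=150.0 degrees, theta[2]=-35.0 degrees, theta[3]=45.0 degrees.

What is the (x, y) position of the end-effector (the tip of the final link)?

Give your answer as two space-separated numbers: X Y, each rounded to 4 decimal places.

Answer: 4.4010 -16.7414

Derivation:
joint[0] = (0.0000, 0.0000)  (base)
link 0: phi[0] = 155 = 155 deg
  cos(155 deg) = -0.9063, sin(155 deg) = 0.4226
  joint[1] = (0.0000, 0.0000) + 5.8 * (-0.9063, 0.4226) = (0.0000 + -5.2566, 0.0000 + 2.4512) = (-5.2566, 2.4512)
link 1: phi[1] = 155 + 150 = 305 deg
  cos(305 deg) = 0.5736, sin(305 deg) = -0.8192
  joint[2] = (-5.2566, 2.4512) + 3.4 * (0.5736, -0.8192) = (-5.2566 + 1.9502, 2.4512 + -2.7851) = (-3.3064, -0.3339)
link 2: phi[2] = 155 + 150 + -35 = 270 deg
  cos(270 deg) = -0.0000, sin(270 deg) = -1.0000
  joint[3] = (-3.3064, -0.3339) + 8.7 * (-0.0000, -1.0000) = (-3.3064 + -0.0000, -0.3339 + -8.7000) = (-3.3064, -9.0339)
link 3: phi[3] = 155 + 150 + -35 + 45 = 315 deg
  cos(315 deg) = 0.7071, sin(315 deg) = -0.7071
  joint[4] = (-3.3064, -9.0339) + 10.9 * (0.7071, -0.7071) = (-3.3064 + 7.7075, -9.0339 + -7.7075) = (4.4010, -16.7414)
End effector: (4.4010, -16.7414)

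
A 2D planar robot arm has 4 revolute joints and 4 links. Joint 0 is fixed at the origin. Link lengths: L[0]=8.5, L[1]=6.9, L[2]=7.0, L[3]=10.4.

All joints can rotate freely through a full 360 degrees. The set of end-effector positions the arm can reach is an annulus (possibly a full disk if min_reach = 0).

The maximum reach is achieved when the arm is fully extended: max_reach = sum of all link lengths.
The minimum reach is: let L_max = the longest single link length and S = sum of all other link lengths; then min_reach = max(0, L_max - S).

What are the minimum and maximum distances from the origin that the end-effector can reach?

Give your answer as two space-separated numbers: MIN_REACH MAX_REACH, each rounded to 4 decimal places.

Link lengths: [8.5, 6.9, 7.0, 10.4]
max_reach = 8.5 + 6.9 + 7 + 10.4 = 32.8
L_max = max([8.5, 6.9, 7.0, 10.4]) = 10.4
S (sum of others) = 32.8 - 10.4 = 22.4
min_reach = max(0, 10.4 - 22.4) = max(0, -12) = 0

Answer: 0.0000 32.8000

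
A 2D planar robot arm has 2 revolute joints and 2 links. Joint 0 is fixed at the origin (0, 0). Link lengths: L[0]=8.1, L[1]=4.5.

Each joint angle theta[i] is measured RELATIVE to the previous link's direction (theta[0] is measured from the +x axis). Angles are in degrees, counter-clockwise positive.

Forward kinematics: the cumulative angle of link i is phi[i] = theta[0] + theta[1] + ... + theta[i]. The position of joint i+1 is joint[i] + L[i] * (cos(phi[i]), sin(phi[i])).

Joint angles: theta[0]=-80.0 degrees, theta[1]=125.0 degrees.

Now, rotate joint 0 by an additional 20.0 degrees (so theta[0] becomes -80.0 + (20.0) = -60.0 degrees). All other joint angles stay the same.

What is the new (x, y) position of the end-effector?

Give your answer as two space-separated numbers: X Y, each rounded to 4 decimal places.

Answer: 5.9518 -2.9364

Derivation:
joint[0] = (0.0000, 0.0000)  (base)
link 0: phi[0] = -60 = -60 deg
  cos(-60 deg) = 0.5000, sin(-60 deg) = -0.8660
  joint[1] = (0.0000, 0.0000) + 8.1 * (0.5000, -0.8660) = (0.0000 + 4.0500, 0.0000 + -7.0148) = (4.0500, -7.0148)
link 1: phi[1] = -60 + 125 = 65 deg
  cos(65 deg) = 0.4226, sin(65 deg) = 0.9063
  joint[2] = (4.0500, -7.0148) + 4.5 * (0.4226, 0.9063) = (4.0500 + 1.9018, -7.0148 + 4.0784) = (5.9518, -2.9364)
End effector: (5.9518, -2.9364)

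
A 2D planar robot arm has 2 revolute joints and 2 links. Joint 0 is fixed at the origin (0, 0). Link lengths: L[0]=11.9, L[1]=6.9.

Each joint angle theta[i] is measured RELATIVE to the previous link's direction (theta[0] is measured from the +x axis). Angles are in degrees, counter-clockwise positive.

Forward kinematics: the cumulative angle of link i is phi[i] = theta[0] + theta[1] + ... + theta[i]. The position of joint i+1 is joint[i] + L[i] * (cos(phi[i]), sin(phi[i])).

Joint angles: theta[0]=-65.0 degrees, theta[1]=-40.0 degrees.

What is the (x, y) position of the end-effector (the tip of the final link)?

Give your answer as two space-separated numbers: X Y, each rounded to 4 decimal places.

joint[0] = (0.0000, 0.0000)  (base)
link 0: phi[0] = -65 = -65 deg
  cos(-65 deg) = 0.4226, sin(-65 deg) = -0.9063
  joint[1] = (0.0000, 0.0000) + 11.9 * (0.4226, -0.9063) = (0.0000 + 5.0292, 0.0000 + -10.7851) = (5.0292, -10.7851)
link 1: phi[1] = -65 + -40 = -105 deg
  cos(-105 deg) = -0.2588, sin(-105 deg) = -0.9659
  joint[2] = (5.0292, -10.7851) + 6.9 * (-0.2588, -0.9659) = (5.0292 + -1.7859, -10.7851 + -6.6649) = (3.2433, -17.4500)
End effector: (3.2433, -17.4500)

Answer: 3.2433 -17.4500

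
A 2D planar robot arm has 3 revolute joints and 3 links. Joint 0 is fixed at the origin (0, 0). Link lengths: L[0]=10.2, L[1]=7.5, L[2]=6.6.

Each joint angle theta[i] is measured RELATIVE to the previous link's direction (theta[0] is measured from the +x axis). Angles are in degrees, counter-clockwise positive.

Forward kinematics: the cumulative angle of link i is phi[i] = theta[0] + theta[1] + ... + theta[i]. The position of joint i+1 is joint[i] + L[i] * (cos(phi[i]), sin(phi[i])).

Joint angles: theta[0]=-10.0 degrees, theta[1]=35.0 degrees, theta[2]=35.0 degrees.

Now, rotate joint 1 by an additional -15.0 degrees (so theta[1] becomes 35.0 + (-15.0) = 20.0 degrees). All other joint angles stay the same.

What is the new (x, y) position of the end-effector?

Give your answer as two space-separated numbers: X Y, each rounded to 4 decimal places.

joint[0] = (0.0000, 0.0000)  (base)
link 0: phi[0] = -10 = -10 deg
  cos(-10 deg) = 0.9848, sin(-10 deg) = -0.1736
  joint[1] = (0.0000, 0.0000) + 10.2 * (0.9848, -0.1736) = (0.0000 + 10.0450, 0.0000 + -1.7712) = (10.0450, -1.7712)
link 1: phi[1] = -10 + 20 = 10 deg
  cos(10 deg) = 0.9848, sin(10 deg) = 0.1736
  joint[2] = (10.0450, -1.7712) + 7.5 * (0.9848, 0.1736) = (10.0450 + 7.3861, -1.7712 + 1.3024) = (17.4311, -0.4689)
link 2: phi[2] = -10 + 20 + 35 = 45 deg
  cos(45 deg) = 0.7071, sin(45 deg) = 0.7071
  joint[3] = (17.4311, -0.4689) + 6.6 * (0.7071, 0.7071) = (17.4311 + 4.6669, -0.4689 + 4.6669) = (22.0980, 4.1981)
End effector: (22.0980, 4.1981)

Answer: 22.0980 4.1981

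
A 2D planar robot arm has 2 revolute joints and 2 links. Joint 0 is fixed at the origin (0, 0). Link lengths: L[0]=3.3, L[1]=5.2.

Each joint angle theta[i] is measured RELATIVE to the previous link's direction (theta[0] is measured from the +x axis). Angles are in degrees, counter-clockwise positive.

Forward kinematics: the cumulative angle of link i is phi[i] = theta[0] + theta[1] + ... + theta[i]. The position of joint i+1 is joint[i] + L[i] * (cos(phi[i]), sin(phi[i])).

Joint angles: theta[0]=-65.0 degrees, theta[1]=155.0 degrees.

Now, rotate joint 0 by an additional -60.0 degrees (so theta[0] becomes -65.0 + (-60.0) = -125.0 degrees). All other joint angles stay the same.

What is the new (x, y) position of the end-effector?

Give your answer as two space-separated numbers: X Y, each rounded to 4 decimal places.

joint[0] = (0.0000, 0.0000)  (base)
link 0: phi[0] = -125 = -125 deg
  cos(-125 deg) = -0.5736, sin(-125 deg) = -0.8192
  joint[1] = (0.0000, 0.0000) + 3.3 * (-0.5736, -0.8192) = (0.0000 + -1.8928, 0.0000 + -2.7032) = (-1.8928, -2.7032)
link 1: phi[1] = -125 + 155 = 30 deg
  cos(30 deg) = 0.8660, sin(30 deg) = 0.5000
  joint[2] = (-1.8928, -2.7032) + 5.2 * (0.8660, 0.5000) = (-1.8928 + 4.5033, -2.7032 + 2.6000) = (2.6105, -0.1032)
End effector: (2.6105, -0.1032)

Answer: 2.6105 -0.1032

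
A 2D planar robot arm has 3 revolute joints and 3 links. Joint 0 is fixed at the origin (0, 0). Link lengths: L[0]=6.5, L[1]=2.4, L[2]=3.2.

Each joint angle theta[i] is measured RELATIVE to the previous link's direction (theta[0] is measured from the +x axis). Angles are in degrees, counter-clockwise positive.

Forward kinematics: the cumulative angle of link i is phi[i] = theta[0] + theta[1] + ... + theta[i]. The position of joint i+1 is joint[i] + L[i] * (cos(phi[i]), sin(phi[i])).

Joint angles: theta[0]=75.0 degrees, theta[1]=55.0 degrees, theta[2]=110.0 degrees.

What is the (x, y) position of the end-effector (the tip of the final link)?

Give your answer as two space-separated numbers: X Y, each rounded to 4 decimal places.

Answer: -1.4604 5.3457

Derivation:
joint[0] = (0.0000, 0.0000)  (base)
link 0: phi[0] = 75 = 75 deg
  cos(75 deg) = 0.2588, sin(75 deg) = 0.9659
  joint[1] = (0.0000, 0.0000) + 6.5 * (0.2588, 0.9659) = (0.0000 + 1.6823, 0.0000 + 6.2785) = (1.6823, 6.2785)
link 1: phi[1] = 75 + 55 = 130 deg
  cos(130 deg) = -0.6428, sin(130 deg) = 0.7660
  joint[2] = (1.6823, 6.2785) + 2.4 * (-0.6428, 0.7660) = (1.6823 + -1.5427, 6.2785 + 1.8385) = (0.1396, 8.1170)
link 2: phi[2] = 75 + 55 + 110 = 240 deg
  cos(240 deg) = -0.5000, sin(240 deg) = -0.8660
  joint[3] = (0.1396, 8.1170) + 3.2 * (-0.5000, -0.8660) = (0.1396 + -1.6000, 8.1170 + -2.7713) = (-1.4604, 5.3457)
End effector: (-1.4604, 5.3457)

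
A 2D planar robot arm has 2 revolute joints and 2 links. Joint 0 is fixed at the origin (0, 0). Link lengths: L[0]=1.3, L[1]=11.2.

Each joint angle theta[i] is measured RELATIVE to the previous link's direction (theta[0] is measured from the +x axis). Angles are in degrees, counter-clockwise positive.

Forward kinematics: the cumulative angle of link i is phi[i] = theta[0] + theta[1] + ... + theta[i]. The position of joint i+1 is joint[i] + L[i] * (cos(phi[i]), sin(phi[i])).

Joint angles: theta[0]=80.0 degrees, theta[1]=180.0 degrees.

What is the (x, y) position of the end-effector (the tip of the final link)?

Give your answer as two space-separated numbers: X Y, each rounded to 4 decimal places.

joint[0] = (0.0000, 0.0000)  (base)
link 0: phi[0] = 80 = 80 deg
  cos(80 deg) = 0.1736, sin(80 deg) = 0.9848
  joint[1] = (0.0000, 0.0000) + 1.3 * (0.1736, 0.9848) = (0.0000 + 0.2257, 0.0000 + 1.2803) = (0.2257, 1.2803)
link 1: phi[1] = 80 + 180 = 260 deg
  cos(260 deg) = -0.1736, sin(260 deg) = -0.9848
  joint[2] = (0.2257, 1.2803) + 11.2 * (-0.1736, -0.9848) = (0.2257 + -1.9449, 1.2803 + -11.0298) = (-1.7191, -9.7496)
End effector: (-1.7191, -9.7496)

Answer: -1.7191 -9.7496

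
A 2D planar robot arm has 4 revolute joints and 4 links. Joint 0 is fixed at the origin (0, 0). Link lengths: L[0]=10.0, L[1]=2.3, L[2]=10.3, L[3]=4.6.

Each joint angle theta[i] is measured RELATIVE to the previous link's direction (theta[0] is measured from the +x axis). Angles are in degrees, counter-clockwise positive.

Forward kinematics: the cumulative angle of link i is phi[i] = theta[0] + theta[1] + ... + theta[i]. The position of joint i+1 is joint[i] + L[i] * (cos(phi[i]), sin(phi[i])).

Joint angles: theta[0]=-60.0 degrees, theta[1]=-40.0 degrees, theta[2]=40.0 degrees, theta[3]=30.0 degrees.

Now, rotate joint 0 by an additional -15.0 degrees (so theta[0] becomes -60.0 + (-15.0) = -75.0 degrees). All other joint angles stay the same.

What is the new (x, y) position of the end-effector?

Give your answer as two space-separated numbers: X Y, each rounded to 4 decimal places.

joint[0] = (0.0000, 0.0000)  (base)
link 0: phi[0] = -75 = -75 deg
  cos(-75 deg) = 0.2588, sin(-75 deg) = -0.9659
  joint[1] = (0.0000, 0.0000) + 10 * (0.2588, -0.9659) = (0.0000 + 2.5882, 0.0000 + -9.6593) = (2.5882, -9.6593)
link 1: phi[1] = -75 + -40 = -115 deg
  cos(-115 deg) = -0.4226, sin(-115 deg) = -0.9063
  joint[2] = (2.5882, -9.6593) + 2.3 * (-0.4226, -0.9063) = (2.5882 + -0.9720, -9.6593 + -2.0845) = (1.6162, -11.7438)
link 2: phi[2] = -75 + -40 + 40 = -75 deg
  cos(-75 deg) = 0.2588, sin(-75 deg) = -0.9659
  joint[3] = (1.6162, -11.7438) + 10.3 * (0.2588, -0.9659) = (1.6162 + 2.6658, -11.7438 + -9.9490) = (4.2820, -21.6928)
link 3: phi[3] = -75 + -40 + 40 + 30 = -45 deg
  cos(-45 deg) = 0.7071, sin(-45 deg) = -0.7071
  joint[4] = (4.2820, -21.6928) + 4.6 * (0.7071, -0.7071) = (4.2820 + 3.2527, -21.6928 + -3.2527) = (7.5347, -24.9455)
End effector: (7.5347, -24.9455)

Answer: 7.5347 -24.9455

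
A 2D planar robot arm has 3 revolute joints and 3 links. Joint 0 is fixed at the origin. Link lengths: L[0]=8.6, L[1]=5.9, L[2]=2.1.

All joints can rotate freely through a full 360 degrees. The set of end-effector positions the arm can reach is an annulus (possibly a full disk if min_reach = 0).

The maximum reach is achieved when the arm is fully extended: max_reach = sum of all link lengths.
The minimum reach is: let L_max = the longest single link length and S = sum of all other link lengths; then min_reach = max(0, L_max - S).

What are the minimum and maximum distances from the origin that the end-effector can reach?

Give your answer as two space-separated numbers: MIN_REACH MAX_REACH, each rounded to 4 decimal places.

Link lengths: [8.6, 5.9, 2.1]
max_reach = 8.6 + 5.9 + 2.1 = 16.6
L_max = max([8.6, 5.9, 2.1]) = 8.6
S (sum of others) = 16.6 - 8.6 = 8
min_reach = max(0, 8.6 - 8) = max(0, 0.6) = 0.6

Answer: 0.6000 16.6000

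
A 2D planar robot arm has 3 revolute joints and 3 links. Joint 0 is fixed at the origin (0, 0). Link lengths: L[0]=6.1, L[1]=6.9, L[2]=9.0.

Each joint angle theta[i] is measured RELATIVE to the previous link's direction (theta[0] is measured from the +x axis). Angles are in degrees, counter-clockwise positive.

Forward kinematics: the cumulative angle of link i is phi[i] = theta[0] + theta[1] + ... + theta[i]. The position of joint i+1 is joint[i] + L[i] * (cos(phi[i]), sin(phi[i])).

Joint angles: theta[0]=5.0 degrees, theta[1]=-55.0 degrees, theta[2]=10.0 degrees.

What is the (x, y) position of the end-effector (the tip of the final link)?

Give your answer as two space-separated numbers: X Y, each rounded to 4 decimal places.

joint[0] = (0.0000, 0.0000)  (base)
link 0: phi[0] = 5 = 5 deg
  cos(5 deg) = 0.9962, sin(5 deg) = 0.0872
  joint[1] = (0.0000, 0.0000) + 6.1 * (0.9962, 0.0872) = (0.0000 + 6.0768, 0.0000 + 0.5317) = (6.0768, 0.5317)
link 1: phi[1] = 5 + -55 = -50 deg
  cos(-50 deg) = 0.6428, sin(-50 deg) = -0.7660
  joint[2] = (6.0768, 0.5317) + 6.9 * (0.6428, -0.7660) = (6.0768 + 4.4352, 0.5317 + -5.2857) = (10.5120, -4.7541)
link 2: phi[2] = 5 + -55 + 10 = -40 deg
  cos(-40 deg) = 0.7660, sin(-40 deg) = -0.6428
  joint[3] = (10.5120, -4.7541) + 9 * (0.7660, -0.6428) = (10.5120 + 6.8944, -4.7541 + -5.7851) = (17.4064, -10.5391)
End effector: (17.4064, -10.5391)

Answer: 17.4064 -10.5391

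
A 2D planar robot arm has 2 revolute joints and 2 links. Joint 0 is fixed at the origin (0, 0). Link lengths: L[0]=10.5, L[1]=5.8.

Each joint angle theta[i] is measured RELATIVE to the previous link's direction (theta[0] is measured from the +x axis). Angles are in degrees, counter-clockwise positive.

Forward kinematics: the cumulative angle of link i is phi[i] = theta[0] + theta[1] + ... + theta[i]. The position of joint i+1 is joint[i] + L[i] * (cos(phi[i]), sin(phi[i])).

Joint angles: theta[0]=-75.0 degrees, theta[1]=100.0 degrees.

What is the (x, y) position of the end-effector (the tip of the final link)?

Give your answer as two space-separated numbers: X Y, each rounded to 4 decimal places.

Answer: 7.9742 -7.6910

Derivation:
joint[0] = (0.0000, 0.0000)  (base)
link 0: phi[0] = -75 = -75 deg
  cos(-75 deg) = 0.2588, sin(-75 deg) = -0.9659
  joint[1] = (0.0000, 0.0000) + 10.5 * (0.2588, -0.9659) = (0.0000 + 2.7176, 0.0000 + -10.1422) = (2.7176, -10.1422)
link 1: phi[1] = -75 + 100 = 25 deg
  cos(25 deg) = 0.9063, sin(25 deg) = 0.4226
  joint[2] = (2.7176, -10.1422) + 5.8 * (0.9063, 0.4226) = (2.7176 + 5.2566, -10.1422 + 2.4512) = (7.9742, -7.6910)
End effector: (7.9742, -7.6910)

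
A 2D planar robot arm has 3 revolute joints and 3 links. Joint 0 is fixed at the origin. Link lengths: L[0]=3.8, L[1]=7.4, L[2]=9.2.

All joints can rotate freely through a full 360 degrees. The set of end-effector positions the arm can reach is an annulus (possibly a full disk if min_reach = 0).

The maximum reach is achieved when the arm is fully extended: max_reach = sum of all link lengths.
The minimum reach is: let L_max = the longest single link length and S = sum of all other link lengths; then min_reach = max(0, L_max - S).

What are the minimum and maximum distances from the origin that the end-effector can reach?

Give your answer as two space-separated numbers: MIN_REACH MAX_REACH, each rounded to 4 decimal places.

Answer: 0.0000 20.4000

Derivation:
Link lengths: [3.8, 7.4, 9.2]
max_reach = 3.8 + 7.4 + 9.2 = 20.4
L_max = max([3.8, 7.4, 9.2]) = 9.2
S (sum of others) = 20.4 - 9.2 = 11.2
min_reach = max(0, 9.2 - 11.2) = max(0, -2) = 0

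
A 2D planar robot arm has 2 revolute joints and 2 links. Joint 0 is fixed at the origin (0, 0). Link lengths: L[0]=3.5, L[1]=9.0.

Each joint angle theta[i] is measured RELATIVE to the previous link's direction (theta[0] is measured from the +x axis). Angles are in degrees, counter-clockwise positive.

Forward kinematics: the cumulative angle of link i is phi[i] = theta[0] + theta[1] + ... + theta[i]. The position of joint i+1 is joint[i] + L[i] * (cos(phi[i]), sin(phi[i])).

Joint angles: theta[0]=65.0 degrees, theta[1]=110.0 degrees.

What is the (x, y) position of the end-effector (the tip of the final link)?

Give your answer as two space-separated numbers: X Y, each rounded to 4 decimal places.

Answer: -7.4866 3.9565

Derivation:
joint[0] = (0.0000, 0.0000)  (base)
link 0: phi[0] = 65 = 65 deg
  cos(65 deg) = 0.4226, sin(65 deg) = 0.9063
  joint[1] = (0.0000, 0.0000) + 3.5 * (0.4226, 0.9063) = (0.0000 + 1.4792, 0.0000 + 3.1721) = (1.4792, 3.1721)
link 1: phi[1] = 65 + 110 = 175 deg
  cos(175 deg) = -0.9962, sin(175 deg) = 0.0872
  joint[2] = (1.4792, 3.1721) + 9 * (-0.9962, 0.0872) = (1.4792 + -8.9658, 3.1721 + 0.7844) = (-7.4866, 3.9565)
End effector: (-7.4866, 3.9565)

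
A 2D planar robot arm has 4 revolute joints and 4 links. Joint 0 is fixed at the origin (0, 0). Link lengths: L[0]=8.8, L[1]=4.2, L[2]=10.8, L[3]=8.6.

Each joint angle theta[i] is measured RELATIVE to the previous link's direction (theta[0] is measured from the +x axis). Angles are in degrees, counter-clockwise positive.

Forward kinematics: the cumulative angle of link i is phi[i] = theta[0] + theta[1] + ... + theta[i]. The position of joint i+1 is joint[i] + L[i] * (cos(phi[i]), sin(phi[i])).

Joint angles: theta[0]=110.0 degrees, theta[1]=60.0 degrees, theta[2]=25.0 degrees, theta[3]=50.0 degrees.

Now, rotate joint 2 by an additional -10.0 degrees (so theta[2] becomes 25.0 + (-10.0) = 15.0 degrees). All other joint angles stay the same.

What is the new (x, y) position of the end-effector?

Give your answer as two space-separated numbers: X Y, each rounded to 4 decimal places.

Answer: -22.8376 1.0126

Derivation:
joint[0] = (0.0000, 0.0000)  (base)
link 0: phi[0] = 110 = 110 deg
  cos(110 deg) = -0.3420, sin(110 deg) = 0.9397
  joint[1] = (0.0000, 0.0000) + 8.8 * (-0.3420, 0.9397) = (0.0000 + -3.0098, 0.0000 + 8.2693) = (-3.0098, 8.2693)
link 1: phi[1] = 110 + 60 = 170 deg
  cos(170 deg) = -0.9848, sin(170 deg) = 0.1736
  joint[2] = (-3.0098, 8.2693) + 4.2 * (-0.9848, 0.1736) = (-3.0098 + -4.1362, 8.2693 + 0.7293) = (-7.1460, 8.9986)
link 2: phi[2] = 110 + 60 + 15 = 185 deg
  cos(185 deg) = -0.9962, sin(185 deg) = -0.0872
  joint[3] = (-7.1460, 8.9986) + 10.8 * (-0.9962, -0.0872) = (-7.1460 + -10.7589, 8.9986 + -0.9413) = (-17.9049, 8.0573)
link 3: phi[3] = 110 + 60 + 15 + 50 = 235 deg
  cos(235 deg) = -0.5736, sin(235 deg) = -0.8192
  joint[4] = (-17.9049, 8.0573) + 8.6 * (-0.5736, -0.8192) = (-17.9049 + -4.9328, 8.0573 + -7.0447) = (-22.8376, 1.0126)
End effector: (-22.8376, 1.0126)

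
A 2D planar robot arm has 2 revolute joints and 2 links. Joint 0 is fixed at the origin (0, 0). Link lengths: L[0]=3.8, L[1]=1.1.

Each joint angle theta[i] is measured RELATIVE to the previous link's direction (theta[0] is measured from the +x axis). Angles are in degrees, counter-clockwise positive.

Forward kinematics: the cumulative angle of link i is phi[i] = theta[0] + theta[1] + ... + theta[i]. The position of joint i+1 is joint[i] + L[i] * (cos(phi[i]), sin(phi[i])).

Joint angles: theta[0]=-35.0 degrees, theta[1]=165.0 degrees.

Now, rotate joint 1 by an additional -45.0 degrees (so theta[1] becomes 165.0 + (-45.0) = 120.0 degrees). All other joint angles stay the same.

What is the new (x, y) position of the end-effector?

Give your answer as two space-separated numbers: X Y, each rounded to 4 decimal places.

joint[0] = (0.0000, 0.0000)  (base)
link 0: phi[0] = -35 = -35 deg
  cos(-35 deg) = 0.8192, sin(-35 deg) = -0.5736
  joint[1] = (0.0000, 0.0000) + 3.8 * (0.8192, -0.5736) = (0.0000 + 3.1128, 0.0000 + -2.1796) = (3.1128, -2.1796)
link 1: phi[1] = -35 + 120 = 85 deg
  cos(85 deg) = 0.0872, sin(85 deg) = 0.9962
  joint[2] = (3.1128, -2.1796) + 1.1 * (0.0872, 0.9962) = (3.1128 + 0.0959, -2.1796 + 1.0958) = (3.2086, -1.0838)
End effector: (3.2086, -1.0838)

Answer: 3.2086 -1.0838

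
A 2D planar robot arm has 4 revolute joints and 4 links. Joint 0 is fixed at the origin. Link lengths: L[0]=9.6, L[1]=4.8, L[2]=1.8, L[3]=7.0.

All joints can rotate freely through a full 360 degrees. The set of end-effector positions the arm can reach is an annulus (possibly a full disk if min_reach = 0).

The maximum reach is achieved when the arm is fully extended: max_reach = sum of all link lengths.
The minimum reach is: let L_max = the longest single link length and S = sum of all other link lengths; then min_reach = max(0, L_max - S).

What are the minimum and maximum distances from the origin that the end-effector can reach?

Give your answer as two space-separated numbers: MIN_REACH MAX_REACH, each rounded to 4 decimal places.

Link lengths: [9.6, 4.8, 1.8, 7.0]
max_reach = 9.6 + 4.8 + 1.8 + 7 = 23.2
L_max = max([9.6, 4.8, 1.8, 7.0]) = 9.6
S (sum of others) = 23.2 - 9.6 = 13.6
min_reach = max(0, 9.6 - 13.6) = max(0, -4) = 0

Answer: 0.0000 23.2000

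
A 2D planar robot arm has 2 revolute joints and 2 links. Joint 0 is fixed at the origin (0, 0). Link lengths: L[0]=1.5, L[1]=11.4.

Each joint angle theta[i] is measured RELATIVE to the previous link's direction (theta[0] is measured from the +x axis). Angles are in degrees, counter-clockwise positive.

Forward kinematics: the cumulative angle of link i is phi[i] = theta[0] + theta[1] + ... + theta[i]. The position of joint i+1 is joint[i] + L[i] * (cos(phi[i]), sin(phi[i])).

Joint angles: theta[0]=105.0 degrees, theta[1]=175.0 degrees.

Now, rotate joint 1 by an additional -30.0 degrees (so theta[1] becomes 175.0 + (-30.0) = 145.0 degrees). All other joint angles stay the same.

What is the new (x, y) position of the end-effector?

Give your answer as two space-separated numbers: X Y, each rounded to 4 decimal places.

joint[0] = (0.0000, 0.0000)  (base)
link 0: phi[0] = 105 = 105 deg
  cos(105 deg) = -0.2588, sin(105 deg) = 0.9659
  joint[1] = (0.0000, 0.0000) + 1.5 * (-0.2588, 0.9659) = (0.0000 + -0.3882, 0.0000 + 1.4489) = (-0.3882, 1.4489)
link 1: phi[1] = 105 + 145 = 250 deg
  cos(250 deg) = -0.3420, sin(250 deg) = -0.9397
  joint[2] = (-0.3882, 1.4489) + 11.4 * (-0.3420, -0.9397) = (-0.3882 + -3.8990, 1.4489 + -10.7125) = (-4.2873, -9.2636)
End effector: (-4.2873, -9.2636)

Answer: -4.2873 -9.2636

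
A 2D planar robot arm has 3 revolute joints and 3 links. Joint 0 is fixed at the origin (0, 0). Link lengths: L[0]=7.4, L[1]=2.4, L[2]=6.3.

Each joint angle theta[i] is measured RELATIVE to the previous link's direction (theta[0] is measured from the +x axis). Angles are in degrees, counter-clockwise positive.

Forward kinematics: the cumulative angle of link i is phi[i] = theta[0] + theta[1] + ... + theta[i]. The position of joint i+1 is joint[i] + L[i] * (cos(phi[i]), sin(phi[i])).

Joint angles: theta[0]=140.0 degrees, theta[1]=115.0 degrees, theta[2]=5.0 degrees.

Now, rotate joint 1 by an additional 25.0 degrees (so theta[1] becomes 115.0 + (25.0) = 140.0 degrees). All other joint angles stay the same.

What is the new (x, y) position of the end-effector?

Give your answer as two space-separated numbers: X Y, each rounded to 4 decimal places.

Answer: -3.6214 -3.6922

Derivation:
joint[0] = (0.0000, 0.0000)  (base)
link 0: phi[0] = 140 = 140 deg
  cos(140 deg) = -0.7660, sin(140 deg) = 0.6428
  joint[1] = (0.0000, 0.0000) + 7.4 * (-0.7660, 0.6428) = (0.0000 + -5.6687, 0.0000 + 4.7566) = (-5.6687, 4.7566)
link 1: phi[1] = 140 + 140 = 280 deg
  cos(280 deg) = 0.1736, sin(280 deg) = -0.9848
  joint[2] = (-5.6687, 4.7566) + 2.4 * (0.1736, -0.9848) = (-5.6687 + 0.4168, 4.7566 + -2.3635) = (-5.2520, 2.3931)
link 2: phi[2] = 140 + 140 + 5 = 285 deg
  cos(285 deg) = 0.2588, sin(285 deg) = -0.9659
  joint[3] = (-5.2520, 2.3931) + 6.3 * (0.2588, -0.9659) = (-5.2520 + 1.6306, 2.3931 + -6.0853) = (-3.6214, -3.6922)
End effector: (-3.6214, -3.6922)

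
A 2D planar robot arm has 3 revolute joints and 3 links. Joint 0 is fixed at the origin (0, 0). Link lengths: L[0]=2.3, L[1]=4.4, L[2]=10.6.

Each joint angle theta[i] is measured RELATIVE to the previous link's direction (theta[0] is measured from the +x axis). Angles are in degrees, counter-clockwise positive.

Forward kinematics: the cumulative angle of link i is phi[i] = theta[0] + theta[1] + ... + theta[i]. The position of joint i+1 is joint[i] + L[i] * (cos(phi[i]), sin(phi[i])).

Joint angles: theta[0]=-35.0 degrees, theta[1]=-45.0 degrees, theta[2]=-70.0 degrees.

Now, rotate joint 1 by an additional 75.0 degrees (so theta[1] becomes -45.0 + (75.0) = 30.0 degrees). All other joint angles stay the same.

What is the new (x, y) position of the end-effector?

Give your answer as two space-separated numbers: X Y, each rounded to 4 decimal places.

joint[0] = (0.0000, 0.0000)  (base)
link 0: phi[0] = -35 = -35 deg
  cos(-35 deg) = 0.8192, sin(-35 deg) = -0.5736
  joint[1] = (0.0000, 0.0000) + 2.3 * (0.8192, -0.5736) = (0.0000 + 1.8840, 0.0000 + -1.3192) = (1.8840, -1.3192)
link 1: phi[1] = -35 + 30 = -5 deg
  cos(-5 deg) = 0.9962, sin(-5 deg) = -0.0872
  joint[2] = (1.8840, -1.3192) + 4.4 * (0.9962, -0.0872) = (1.8840 + 4.3833, -1.3192 + -0.3835) = (6.2673, -1.7027)
link 2: phi[2] = -35 + 30 + -70 = -75 deg
  cos(-75 deg) = 0.2588, sin(-75 deg) = -0.9659
  joint[3] = (6.2673, -1.7027) + 10.6 * (0.2588, -0.9659) = (6.2673 + 2.7435, -1.7027 + -10.2388) = (9.0108, -11.9415)
End effector: (9.0108, -11.9415)

Answer: 9.0108 -11.9415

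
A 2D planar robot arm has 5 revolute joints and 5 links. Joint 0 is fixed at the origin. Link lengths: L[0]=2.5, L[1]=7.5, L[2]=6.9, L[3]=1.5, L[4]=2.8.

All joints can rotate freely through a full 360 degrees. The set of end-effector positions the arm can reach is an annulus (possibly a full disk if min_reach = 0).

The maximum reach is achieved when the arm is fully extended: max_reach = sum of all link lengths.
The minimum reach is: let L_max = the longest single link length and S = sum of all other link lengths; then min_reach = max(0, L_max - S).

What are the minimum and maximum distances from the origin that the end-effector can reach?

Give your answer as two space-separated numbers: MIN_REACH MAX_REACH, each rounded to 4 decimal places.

Link lengths: [2.5, 7.5, 6.9, 1.5, 2.8]
max_reach = 2.5 + 7.5 + 6.9 + 1.5 + 2.8 = 21.2
L_max = max([2.5, 7.5, 6.9, 1.5, 2.8]) = 7.5
S (sum of others) = 21.2 - 7.5 = 13.7
min_reach = max(0, 7.5 - 13.7) = max(0, -6.2) = 0

Answer: 0.0000 21.2000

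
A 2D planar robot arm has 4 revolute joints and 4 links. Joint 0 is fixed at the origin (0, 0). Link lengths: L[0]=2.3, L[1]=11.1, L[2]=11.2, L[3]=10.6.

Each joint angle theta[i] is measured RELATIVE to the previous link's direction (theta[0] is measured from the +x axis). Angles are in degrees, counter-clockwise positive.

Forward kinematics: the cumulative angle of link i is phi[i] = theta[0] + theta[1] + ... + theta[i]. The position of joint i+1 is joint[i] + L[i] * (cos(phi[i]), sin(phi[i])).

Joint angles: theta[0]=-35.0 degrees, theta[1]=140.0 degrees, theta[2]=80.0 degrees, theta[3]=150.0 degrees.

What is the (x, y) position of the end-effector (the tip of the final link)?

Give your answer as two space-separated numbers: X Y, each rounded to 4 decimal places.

joint[0] = (0.0000, 0.0000)  (base)
link 0: phi[0] = -35 = -35 deg
  cos(-35 deg) = 0.8192, sin(-35 deg) = -0.5736
  joint[1] = (0.0000, 0.0000) + 2.3 * (0.8192, -0.5736) = (0.0000 + 1.8840, 0.0000 + -1.3192) = (1.8840, -1.3192)
link 1: phi[1] = -35 + 140 = 105 deg
  cos(105 deg) = -0.2588, sin(105 deg) = 0.9659
  joint[2] = (1.8840, -1.3192) + 11.1 * (-0.2588, 0.9659) = (1.8840 + -2.8729, -1.3192 + 10.7218) = (-0.9888, 9.4026)
link 2: phi[2] = -35 + 140 + 80 = 185 deg
  cos(185 deg) = -0.9962, sin(185 deg) = -0.0872
  joint[3] = (-0.9888, 9.4026) + 11.2 * (-0.9962, -0.0872) = (-0.9888 + -11.1574, 9.4026 + -0.9761) = (-12.1462, 8.4264)
link 3: phi[3] = -35 + 140 + 80 + 150 = 335 deg
  cos(335 deg) = 0.9063, sin(335 deg) = -0.4226
  joint[4] = (-12.1462, 8.4264) + 10.6 * (0.9063, -0.4226) = (-12.1462 + 9.6069, 8.4264 + -4.4798) = (-2.5394, 3.9467)
End effector: (-2.5394, 3.9467)

Answer: -2.5394 3.9467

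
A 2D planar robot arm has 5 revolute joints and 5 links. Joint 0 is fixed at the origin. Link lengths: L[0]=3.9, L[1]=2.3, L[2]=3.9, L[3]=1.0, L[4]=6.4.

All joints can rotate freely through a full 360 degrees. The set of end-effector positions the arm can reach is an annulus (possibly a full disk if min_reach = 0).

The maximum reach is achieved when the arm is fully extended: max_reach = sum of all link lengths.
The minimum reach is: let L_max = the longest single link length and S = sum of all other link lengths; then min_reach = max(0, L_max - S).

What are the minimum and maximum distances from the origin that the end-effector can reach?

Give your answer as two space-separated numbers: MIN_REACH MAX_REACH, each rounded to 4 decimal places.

Answer: 0.0000 17.5000

Derivation:
Link lengths: [3.9, 2.3, 3.9, 1.0, 6.4]
max_reach = 3.9 + 2.3 + 3.9 + 1 + 6.4 = 17.5
L_max = max([3.9, 2.3, 3.9, 1.0, 6.4]) = 6.4
S (sum of others) = 17.5 - 6.4 = 11.1
min_reach = max(0, 6.4 - 11.1) = max(0, -4.7) = 0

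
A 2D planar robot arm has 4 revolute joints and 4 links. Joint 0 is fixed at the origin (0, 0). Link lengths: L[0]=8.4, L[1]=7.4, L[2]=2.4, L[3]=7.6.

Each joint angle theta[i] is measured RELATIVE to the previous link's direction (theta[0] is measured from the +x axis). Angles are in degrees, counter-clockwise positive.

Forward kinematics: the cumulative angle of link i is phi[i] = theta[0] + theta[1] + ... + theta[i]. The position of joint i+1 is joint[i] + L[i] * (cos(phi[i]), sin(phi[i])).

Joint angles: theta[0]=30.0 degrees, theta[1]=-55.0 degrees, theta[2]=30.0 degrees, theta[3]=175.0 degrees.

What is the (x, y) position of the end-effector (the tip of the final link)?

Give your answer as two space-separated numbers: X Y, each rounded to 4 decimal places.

joint[0] = (0.0000, 0.0000)  (base)
link 0: phi[0] = 30 = 30 deg
  cos(30 deg) = 0.8660, sin(30 deg) = 0.5000
  joint[1] = (0.0000, 0.0000) + 8.4 * (0.8660, 0.5000) = (0.0000 + 7.2746, 0.0000 + 4.2000) = (7.2746, 4.2000)
link 1: phi[1] = 30 + -55 = -25 deg
  cos(-25 deg) = 0.9063, sin(-25 deg) = -0.4226
  joint[2] = (7.2746, 4.2000) + 7.4 * (0.9063, -0.4226) = (7.2746 + 6.7067, 4.2000 + -3.1274) = (13.9813, 1.0726)
link 2: phi[2] = 30 + -55 + 30 = 5 deg
  cos(5 deg) = 0.9962, sin(5 deg) = 0.0872
  joint[3] = (13.9813, 1.0726) + 2.4 * (0.9962, 0.0872) = (13.9813 + 2.3909, 1.0726 + 0.2092) = (16.3722, 1.2818)
link 3: phi[3] = 30 + -55 + 30 + 175 = 180 deg
  cos(180 deg) = -1.0000, sin(180 deg) = 0.0000
  joint[4] = (16.3722, 1.2818) + 7.6 * (-1.0000, 0.0000) = (16.3722 + -7.6000, 1.2818 + 0.0000) = (8.7722, 1.2818)
End effector: (8.7722, 1.2818)

Answer: 8.7722 1.2818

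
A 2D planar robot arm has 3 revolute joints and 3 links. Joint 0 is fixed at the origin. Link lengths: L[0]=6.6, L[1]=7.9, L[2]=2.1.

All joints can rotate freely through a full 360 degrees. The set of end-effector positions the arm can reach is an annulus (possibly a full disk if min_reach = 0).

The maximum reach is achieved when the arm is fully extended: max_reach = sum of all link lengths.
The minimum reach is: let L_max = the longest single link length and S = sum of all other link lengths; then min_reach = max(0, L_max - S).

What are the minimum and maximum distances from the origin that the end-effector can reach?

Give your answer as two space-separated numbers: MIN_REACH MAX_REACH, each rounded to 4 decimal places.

Link lengths: [6.6, 7.9, 2.1]
max_reach = 6.6 + 7.9 + 2.1 = 16.6
L_max = max([6.6, 7.9, 2.1]) = 7.9
S (sum of others) = 16.6 - 7.9 = 8.7
min_reach = max(0, 7.9 - 8.7) = max(0, -0.8) = 0

Answer: 0.0000 16.6000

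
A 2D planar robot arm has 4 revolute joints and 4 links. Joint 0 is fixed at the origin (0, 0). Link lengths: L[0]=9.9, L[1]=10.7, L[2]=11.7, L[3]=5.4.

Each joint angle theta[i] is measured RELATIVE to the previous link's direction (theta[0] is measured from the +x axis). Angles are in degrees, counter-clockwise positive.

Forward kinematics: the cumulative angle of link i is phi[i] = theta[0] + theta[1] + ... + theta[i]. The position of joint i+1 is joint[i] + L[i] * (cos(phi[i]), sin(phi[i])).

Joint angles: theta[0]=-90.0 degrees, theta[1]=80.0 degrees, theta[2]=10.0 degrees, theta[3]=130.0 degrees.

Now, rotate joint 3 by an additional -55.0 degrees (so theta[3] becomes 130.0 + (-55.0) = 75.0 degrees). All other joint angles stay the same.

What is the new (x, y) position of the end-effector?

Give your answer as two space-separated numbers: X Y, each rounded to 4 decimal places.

Answer: 23.6351 -6.5420

Derivation:
joint[0] = (0.0000, 0.0000)  (base)
link 0: phi[0] = -90 = -90 deg
  cos(-90 deg) = 0.0000, sin(-90 deg) = -1.0000
  joint[1] = (0.0000, 0.0000) + 9.9 * (0.0000, -1.0000) = (0.0000 + 0.0000, 0.0000 + -9.9000) = (0.0000, -9.9000)
link 1: phi[1] = -90 + 80 = -10 deg
  cos(-10 deg) = 0.9848, sin(-10 deg) = -0.1736
  joint[2] = (0.0000, -9.9000) + 10.7 * (0.9848, -0.1736) = (0.0000 + 10.5374, -9.9000 + -1.8580) = (10.5374, -11.7580)
link 2: phi[2] = -90 + 80 + 10 = 0 deg
  cos(0 deg) = 1.0000, sin(0 deg) = 0.0000
  joint[3] = (10.5374, -11.7580) + 11.7 * (1.0000, 0.0000) = (10.5374 + 11.7000, -11.7580 + 0.0000) = (22.2374, -11.7580)
link 3: phi[3] = -90 + 80 + 10 + 75 = 75 deg
  cos(75 deg) = 0.2588, sin(75 deg) = 0.9659
  joint[4] = (22.2374, -11.7580) + 5.4 * (0.2588, 0.9659) = (22.2374 + 1.3976, -11.7580 + 5.2160) = (23.6351, -6.5420)
End effector: (23.6351, -6.5420)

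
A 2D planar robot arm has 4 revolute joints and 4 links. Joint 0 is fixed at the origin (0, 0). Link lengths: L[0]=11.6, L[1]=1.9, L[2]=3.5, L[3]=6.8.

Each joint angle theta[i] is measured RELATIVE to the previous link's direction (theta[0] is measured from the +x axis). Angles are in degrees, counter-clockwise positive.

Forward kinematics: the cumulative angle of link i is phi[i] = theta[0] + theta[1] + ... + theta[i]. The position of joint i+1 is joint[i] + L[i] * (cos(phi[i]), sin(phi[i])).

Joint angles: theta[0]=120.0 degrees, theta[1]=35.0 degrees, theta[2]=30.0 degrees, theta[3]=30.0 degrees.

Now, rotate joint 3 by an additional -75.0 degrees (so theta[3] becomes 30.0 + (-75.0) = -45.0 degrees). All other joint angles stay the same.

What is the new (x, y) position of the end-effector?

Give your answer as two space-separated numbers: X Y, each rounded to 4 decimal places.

joint[0] = (0.0000, 0.0000)  (base)
link 0: phi[0] = 120 = 120 deg
  cos(120 deg) = -0.5000, sin(120 deg) = 0.8660
  joint[1] = (0.0000, 0.0000) + 11.6 * (-0.5000, 0.8660) = (0.0000 + -5.8000, 0.0000 + 10.0459) = (-5.8000, 10.0459)
link 1: phi[1] = 120 + 35 = 155 deg
  cos(155 deg) = -0.9063, sin(155 deg) = 0.4226
  joint[2] = (-5.8000, 10.0459) + 1.9 * (-0.9063, 0.4226) = (-5.8000 + -1.7220, 10.0459 + 0.8030) = (-7.5220, 10.8489)
link 2: phi[2] = 120 + 35 + 30 = 185 deg
  cos(185 deg) = -0.9962, sin(185 deg) = -0.0872
  joint[3] = (-7.5220, 10.8489) + 3.5 * (-0.9962, -0.0872) = (-7.5220 + -3.4867, 10.8489 + -0.3050) = (-11.0087, 10.5438)
link 3: phi[3] = 120 + 35 + 30 + -45 = 140 deg
  cos(140 deg) = -0.7660, sin(140 deg) = 0.6428
  joint[4] = (-11.0087, 10.5438) + 6.8 * (-0.7660, 0.6428) = (-11.0087 + -5.2091, 10.5438 + 4.3710) = (-16.2178, 14.9148)
End effector: (-16.2178, 14.9148)

Answer: -16.2178 14.9148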